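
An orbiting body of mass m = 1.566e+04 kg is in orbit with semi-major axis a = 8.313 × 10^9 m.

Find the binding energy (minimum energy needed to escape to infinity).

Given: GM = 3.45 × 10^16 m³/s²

Total orbital energy is E = −GMm/(2a); binding energy is E_bind = −E = GMm/(2a).
E_bind = 3.45e+16 · 1.566e+04 / (2 · 8.313e+09) J ≈ 3.25e+10 J = 32.5 GJ.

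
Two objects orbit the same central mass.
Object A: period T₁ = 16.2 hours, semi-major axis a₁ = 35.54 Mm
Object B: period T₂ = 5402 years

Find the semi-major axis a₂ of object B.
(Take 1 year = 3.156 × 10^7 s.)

Convert to SI: T₁ = 16.2 hours = 58320 s; a₁ = 35.54 Mm = 3.554e+07 m; T₂ = 5402 years = 1.70487e+11 s.
Kepler's third law: (T₁/T₂)² = (a₁/a₂)³ ⇒ a₂ = a₁ · (T₂/T₁)^(2/3).
T₂/T₁ = 1.70487e+11 / 58320 = 2.9233e+06.
a₂ = 3.554e+07 · (2.9233e+06)^(2/3) m ≈ 7.266e+11 m = 726.6 Gm.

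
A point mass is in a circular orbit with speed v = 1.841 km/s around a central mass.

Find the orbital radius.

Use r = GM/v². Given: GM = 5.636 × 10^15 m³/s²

Convert to SI: v = 1.841 km/s = 1841 m/s.
For a circular orbit, v² = GM / r, so r = GM / v².
r = 5.636e+15 / (1841)² m ≈ 1.663e+09 m = 1.663 Gm.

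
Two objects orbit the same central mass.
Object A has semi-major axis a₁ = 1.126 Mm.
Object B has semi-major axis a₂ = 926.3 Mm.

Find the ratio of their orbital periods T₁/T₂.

Convert to SI: a₁ = 1.126 Mm = 1.126e+06 m; a₂ = 926.3 Mm = 9.263e+08 m.
From Kepler's third law, (T₁/T₂)² = (a₁/a₂)³, so T₁/T₂ = (a₁/a₂)^(3/2).
a₁/a₂ = 1.126e+06 / 9.263e+08 = 0.00121559.
T₁/T₂ = (0.00121559)^(3/2) ≈ 4.238e-05.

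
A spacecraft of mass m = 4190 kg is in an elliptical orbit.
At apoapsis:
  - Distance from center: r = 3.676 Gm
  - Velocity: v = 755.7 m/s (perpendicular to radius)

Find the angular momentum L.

Convert to SI: r = 3.676 Gm = 3.676e+09 m.
Since v is perpendicular to r, L = m · v · r.
L = 4190 · 755.7 · 3.676e+09 kg·m²/s ≈ 1.164e+16 kg·m²/s.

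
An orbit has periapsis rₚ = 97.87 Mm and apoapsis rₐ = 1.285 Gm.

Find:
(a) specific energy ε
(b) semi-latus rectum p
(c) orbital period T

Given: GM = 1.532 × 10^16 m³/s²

Convert to SI: rₚ = 97.87 Mm = 9.787e+07 m; rₐ = 1.285 Gm = 1.285e+09 m.
(a) With a = (rₚ + rₐ)/2 = 6.91435e+08 m, ε = −GM/(2a) = −1.532e+16/(2 · 6.91435e+08) J/kg ≈ -1.108e+07 J/kg
(b) From a = (rₚ + rₐ)/2 = 6.91435e+08 m and e = (rₐ − rₚ)/(rₐ + rₚ) = 0.858454, p = a(1 − e²) = 6.91435e+08 · (1 − (0.858454)²) ≈ 1.819e+08 m
(c) With a = (rₚ + rₐ)/2 = 6.91435e+08 m, T = 2π √(a³/GM) = 2π √((6.91435e+08)³/1.532e+16) s ≈ 9.229e+05 s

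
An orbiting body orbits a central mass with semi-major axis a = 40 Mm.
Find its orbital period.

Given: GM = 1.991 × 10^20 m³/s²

Convert to SI: a = 40 Mm = 4e+07 m.
Kepler's third law: T = 2π √(a³ / GM).
Substituting a = 4e+07 m and GM = 1.991e+20 m³/s²:
T = 2π √((4e+07)³ / 1.991e+20) s
T ≈ 112.7 s = 1.878 minutes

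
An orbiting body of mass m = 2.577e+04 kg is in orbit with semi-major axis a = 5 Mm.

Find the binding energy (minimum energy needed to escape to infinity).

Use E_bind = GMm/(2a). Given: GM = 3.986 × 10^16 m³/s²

Convert to SI: a = 5 Mm = 5e+06 m.
Total orbital energy is E = −GMm/(2a); binding energy is E_bind = −E = GMm/(2a).
E_bind = 3.986e+16 · 2.577e+04 / (2 · 5e+06) J ≈ 1.027e+14 J = 102.7 TJ.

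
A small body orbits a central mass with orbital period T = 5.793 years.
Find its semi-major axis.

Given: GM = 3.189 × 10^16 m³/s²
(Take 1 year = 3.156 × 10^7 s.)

Convert to SI: T = 5.793 years = 1.82827e+08 s.
Invert Kepler's third law: a = (GM · T² / (4π²))^(1/3).
Substituting T = 1.82827e+08 s and GM = 3.189e+16 m³/s²:
a = (3.189e+16 · (1.82827e+08)² / (4π²))^(1/3) m
a ≈ 3e+10 m = 30 Gm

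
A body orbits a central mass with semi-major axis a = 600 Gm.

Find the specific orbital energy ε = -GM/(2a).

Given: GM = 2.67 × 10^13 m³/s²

Convert to SI: a = 600 Gm = 6e+11 m.
ε = −GM / (2a).
ε = −2.67e+13 / (2 · 6e+11) J/kg ≈ -22.25 J/kg = -22.25 J/kg.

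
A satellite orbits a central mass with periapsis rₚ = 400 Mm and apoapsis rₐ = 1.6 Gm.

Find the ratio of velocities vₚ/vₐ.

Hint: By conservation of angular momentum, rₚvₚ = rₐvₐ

Convert to SI: rₚ = 400 Mm = 4e+08 m; rₐ = 1.6 Gm = 1.6e+09 m.
Conservation of angular momentum gives rₚvₚ = rₐvₐ, so vₚ/vₐ = rₐ/rₚ.
vₚ/vₐ = 1.6e+09 / 4e+08 ≈ 4.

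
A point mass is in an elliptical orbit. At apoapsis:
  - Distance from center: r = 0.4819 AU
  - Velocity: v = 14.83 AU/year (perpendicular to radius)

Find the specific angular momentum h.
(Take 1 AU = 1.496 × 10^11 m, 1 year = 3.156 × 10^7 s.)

Convert to SI: r = 0.4819 AU = 7.20922e+10 m; v = 14.83 AU/year = 70296.8 m/s.
With v perpendicular to r, h = r · v.
h = 7.20922e+10 · 70296.8 m²/s ≈ 5.068e+15 m²/s.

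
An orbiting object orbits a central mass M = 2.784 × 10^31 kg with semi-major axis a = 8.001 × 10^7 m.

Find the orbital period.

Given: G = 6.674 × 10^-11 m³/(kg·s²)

GM = G · M = 6.674e-11 · 2.784e+31 = 1.85804e+21 m³/s².
Kepler's third law: T = 2π √(a³ / GM).
Substituting a = 8.001e+07 m and GM = 1.85804e+21 m³/s²:
T = 2π √((8.001e+07)³ / 1.85804e+21) s
T ≈ 104.3 s = 1.739 minutes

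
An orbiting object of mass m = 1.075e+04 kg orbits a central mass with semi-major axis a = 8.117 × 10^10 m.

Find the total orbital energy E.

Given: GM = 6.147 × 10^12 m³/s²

E = −GMm / (2a).
E = −6.147e+12 · 1.075e+04 / (2 · 8.117e+10) J ≈ -4.07e+05 J = -407 kJ.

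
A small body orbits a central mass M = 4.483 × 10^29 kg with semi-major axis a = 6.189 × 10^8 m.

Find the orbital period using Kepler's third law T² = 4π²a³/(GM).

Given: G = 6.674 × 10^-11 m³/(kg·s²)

GM = G · M = 6.674e-11 · 4.483e+29 = 2.99195e+19 m³/s².
Kepler's third law: T = 2π √(a³ / GM).
Substituting a = 6.189e+08 m and GM = 2.99195e+19 m³/s²:
T = 2π √((6.189e+08)³ / 2.99195e+19) s
T ≈ 1.769e+04 s = 4.913 hours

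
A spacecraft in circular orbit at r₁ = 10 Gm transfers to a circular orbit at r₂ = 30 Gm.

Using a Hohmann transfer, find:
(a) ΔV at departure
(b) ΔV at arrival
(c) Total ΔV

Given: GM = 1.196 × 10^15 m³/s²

Convert to SI: r₁ = 10 Gm = 1e+10 m; r₂ = 30 Gm = 3e+10 m.
Transfer semi-major axis: a_t = (r₁ + r₂)/2 = (1e+10 + 3e+10)/2 = 2e+10 m.
Circular speeds: v₁ = √(GM/r₁) = 345.832 m/s, v₂ = √(GM/r₂) = 199.666 m/s.
Transfer speeds (vis-viva v² = GM(2/r − 1/a_t)): v₁ᵗ = 423.556 m/s, v₂ᵗ = 141.185 m/s.
(a) ΔV₁ = |v₁ᵗ − v₁| ≈ 77.72 m/s = 77.72 m/s.
(b) ΔV₂ = |v₂ − v₂ᵗ| ≈ 58.48 m/s = 58.48 m/s.
(c) ΔV_total = ΔV₁ + ΔV₂ ≈ 136.2 m/s = 136.2 m/s.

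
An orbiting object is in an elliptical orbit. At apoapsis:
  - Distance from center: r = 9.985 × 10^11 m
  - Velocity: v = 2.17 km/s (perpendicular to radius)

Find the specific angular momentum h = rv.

Convert to SI: v = 2.17 km/s = 2170 m/s.
With v perpendicular to r, h = r · v.
h = 9.985e+11 · 2170 m²/s ≈ 2.167e+15 m²/s.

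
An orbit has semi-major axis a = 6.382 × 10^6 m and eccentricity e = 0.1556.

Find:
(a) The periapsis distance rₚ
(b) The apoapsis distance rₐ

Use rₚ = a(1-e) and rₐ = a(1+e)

(a) rₚ = a(1 − e) = 6.382e+06 · (1 − 0.1556) = 6.382e+06 · 0.8444 ≈ 5.389e+06 m = 5.389 × 10^6 m.
(b) rₐ = a(1 + e) = 6.382e+06 · (1 + 0.1556) = 6.382e+06 · 1.1556 ≈ 7.375e+06 m = 7.375 × 10^6 m.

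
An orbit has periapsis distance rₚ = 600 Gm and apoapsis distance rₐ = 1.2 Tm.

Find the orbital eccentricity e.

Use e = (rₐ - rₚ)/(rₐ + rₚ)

Convert to SI: rₚ = 600 Gm = 6e+11 m; rₐ = 1.2 Tm = 1.2e+12 m.
e = (rₐ − rₚ) / (rₐ + rₚ).
e = (1.2e+12 − 6e+11) / (1.2e+12 + 6e+11) = 6e+11 / 1.8e+12 ≈ 0.3333.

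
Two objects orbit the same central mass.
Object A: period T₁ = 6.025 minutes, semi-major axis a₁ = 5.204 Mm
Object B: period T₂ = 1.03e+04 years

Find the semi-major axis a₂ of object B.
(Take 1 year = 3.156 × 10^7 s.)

Convert to SI: T₁ = 6.025 minutes = 361.5 s; a₁ = 5.204 Mm = 5.204e+06 m; T₂ = 1.03e+04 years = 3.25068e+11 s.
Kepler's third law: (T₁/T₂)² = (a₁/a₂)³ ⇒ a₂ = a₁ · (T₂/T₁)^(2/3).
T₂/T₁ = 3.25068e+11 / 361.5 = 8.9922e+08.
a₂ = 5.204e+06 · (8.9922e+08)^(2/3) m ≈ 4.848e+12 m = 4.848 Tm.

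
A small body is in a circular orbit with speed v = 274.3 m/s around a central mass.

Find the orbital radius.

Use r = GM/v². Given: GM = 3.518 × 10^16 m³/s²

For a circular orbit, v² = GM / r, so r = GM / v².
r = 3.518e+16 / (274.3)² m ≈ 4.676e+11 m = 467.6 Gm.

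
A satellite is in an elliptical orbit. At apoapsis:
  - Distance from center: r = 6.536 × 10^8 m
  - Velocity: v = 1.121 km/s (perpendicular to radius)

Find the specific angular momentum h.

Convert to SI: v = 1.121 km/s = 1121 m/s.
With v perpendicular to r, h = r · v.
h = 6.536e+08 · 1121 m²/s ≈ 7.327e+11 m²/s.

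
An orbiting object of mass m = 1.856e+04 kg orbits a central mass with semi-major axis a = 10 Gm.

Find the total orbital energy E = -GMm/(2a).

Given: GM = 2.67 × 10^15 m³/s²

Convert to SI: a = 10 Gm = 1e+10 m.
E = −GMm / (2a).
E = −2.67e+15 · 1.856e+04 / (2 · 1e+10) J ≈ -2.478e+09 J = -2.478 GJ.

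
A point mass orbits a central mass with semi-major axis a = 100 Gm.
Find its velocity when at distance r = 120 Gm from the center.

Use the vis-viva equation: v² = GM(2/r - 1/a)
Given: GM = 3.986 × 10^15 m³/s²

Convert to SI: a = 100 Gm = 1e+11 m; r = 120 Gm = 1.2e+11 m.
Vis-viva: v = √(GM · (2/r − 1/a)).
2/r − 1/a = 2/1.2e+11 − 1/1e+11 = 6.66667e-12 m⁻¹.
v = √(3.986e+15 · 6.66667e-12) m/s ≈ 163 m/s = 163 m/s.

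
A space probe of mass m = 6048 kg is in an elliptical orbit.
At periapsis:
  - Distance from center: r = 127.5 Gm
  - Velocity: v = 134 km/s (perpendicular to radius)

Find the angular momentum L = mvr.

Convert to SI: r = 127.5 Gm = 1.275e+11 m; v = 134 km/s = 134000 m/s.
Since v is perpendicular to r, L = m · v · r.
L = 6048 · 134000 · 1.275e+11 kg·m²/s ≈ 1.033e+20 kg·m²/s.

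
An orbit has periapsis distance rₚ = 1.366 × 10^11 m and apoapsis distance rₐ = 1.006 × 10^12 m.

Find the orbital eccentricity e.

e = (rₐ − rₚ) / (rₐ + rₚ).
e = (1.006e+12 − 1.366e+11) / (1.006e+12 + 1.366e+11) = 8.694e+11 / 1.1426e+12 ≈ 0.7609.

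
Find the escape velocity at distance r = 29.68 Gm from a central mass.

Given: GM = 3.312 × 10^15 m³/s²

Convert to SI: r = 29.68 Gm = 2.968e+10 m.
Escape velocity comes from setting total energy to zero: ½v² − GM/r = 0 ⇒ v_esc = √(2GM / r).
v_esc = √(2 · 3.312e+15 / 2.968e+10) m/s ≈ 472.4 m/s = 472.4 m/s.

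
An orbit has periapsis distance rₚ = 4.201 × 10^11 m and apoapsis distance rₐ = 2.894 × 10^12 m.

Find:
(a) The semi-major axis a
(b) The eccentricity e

(a) a = (rₚ + rₐ) / 2 = (4.201e+11 + 2.894e+12) / 2 ≈ 1.657e+12 m = 1.657 × 10^12 m.
(b) e = (rₐ − rₚ) / (rₐ + rₚ) = (2.894e+12 − 4.201e+11) / (2.894e+12 + 4.201e+11) ≈ 0.7465.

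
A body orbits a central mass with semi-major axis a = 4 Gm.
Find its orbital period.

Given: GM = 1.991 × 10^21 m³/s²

Convert to SI: a = 4 Gm = 4e+09 m.
Kepler's third law: T = 2π √(a³ / GM).
Substituting a = 4e+09 m and GM = 1.991e+21 m³/s²:
T = 2π √((4e+09)³ / 1.991e+21) s
T ≈ 3.562e+04 s = 9.895 hours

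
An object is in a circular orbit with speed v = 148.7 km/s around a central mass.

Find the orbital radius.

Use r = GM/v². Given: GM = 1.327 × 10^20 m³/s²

Convert to SI: v = 148.7 km/s = 148700 m/s.
For a circular orbit, v² = GM / r, so r = GM / v².
r = 1.327e+20 / (148700)² m ≈ 6.001e+09 m = 6.001 Gm.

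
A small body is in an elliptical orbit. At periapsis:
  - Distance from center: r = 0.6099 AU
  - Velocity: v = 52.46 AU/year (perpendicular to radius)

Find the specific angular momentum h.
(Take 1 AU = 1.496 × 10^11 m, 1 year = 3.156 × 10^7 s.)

Convert to SI: r = 0.6099 AU = 9.1241e+10 m; v = 52.46 AU/year = 248670 m/s.
With v perpendicular to r, h = r · v.
h = 9.1241e+10 · 248670 m²/s ≈ 2.269e+16 m²/s.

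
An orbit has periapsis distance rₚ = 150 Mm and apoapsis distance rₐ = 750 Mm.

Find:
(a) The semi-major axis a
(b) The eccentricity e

Convert to SI: rₚ = 150 Mm = 1.5e+08 m; rₐ = 750 Mm = 7.5e+08 m.
(a) a = (rₚ + rₐ) / 2 = (1.5e+08 + 7.5e+08) / 2 ≈ 4.5e+08 m = 450 Mm.
(b) e = (rₐ − rₚ) / (rₐ + rₚ) = (7.5e+08 − 1.5e+08) / (7.5e+08 + 1.5e+08) ≈ 0.6667.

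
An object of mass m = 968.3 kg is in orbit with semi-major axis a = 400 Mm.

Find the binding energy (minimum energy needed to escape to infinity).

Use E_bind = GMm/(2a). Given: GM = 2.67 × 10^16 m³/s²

Convert to SI: a = 400 Mm = 4e+08 m.
Total orbital energy is E = −GMm/(2a); binding energy is E_bind = −E = GMm/(2a).
E_bind = 2.67e+16 · 968.3 / (2 · 4e+08) J ≈ 3.232e+10 J = 32.32 GJ.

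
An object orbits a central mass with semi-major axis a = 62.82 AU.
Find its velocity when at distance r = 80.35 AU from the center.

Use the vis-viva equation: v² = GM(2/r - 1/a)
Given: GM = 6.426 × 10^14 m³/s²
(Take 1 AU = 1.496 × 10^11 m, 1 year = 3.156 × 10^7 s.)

Convert to SI: a = 62.82 AU = 9.39787e+12 m; r = 80.35 AU = 1.20204e+13 m.
Vis-viva: v = √(GM · (2/r − 1/a)).
2/r − 1/a = 2/1.20204e+13 − 1/9.39787e+12 = 5.99773e-14 m⁻¹.
v = √(6.426e+14 · 5.99773e-14) m/s ≈ 6.208 m/s = 0.00131 AU/year.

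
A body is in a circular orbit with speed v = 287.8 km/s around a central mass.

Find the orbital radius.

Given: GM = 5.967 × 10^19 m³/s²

Convert to SI: v = 287.8 km/s = 287800 m/s.
For a circular orbit, v² = GM / r, so r = GM / v².
r = 5.967e+19 / (287800)² m ≈ 7.204e+08 m = 7.204 × 10^8 m.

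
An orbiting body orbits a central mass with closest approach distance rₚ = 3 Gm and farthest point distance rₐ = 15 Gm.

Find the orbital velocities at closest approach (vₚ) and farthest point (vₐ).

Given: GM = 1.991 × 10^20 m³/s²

Convert to SI: rₚ = 3 Gm = 3e+09 m; rₐ = 15 Gm = 1.5e+10 m.
Use the vis-viva equation v² = GM(2/r − 1/a) with a = (rₚ + rₐ)/2 = (3e+09 + 1.5e+10)/2 = 9e+09 m.
vₚ = √(GM · (2/rₚ − 1/a)) = √(1.991e+20 · (2/3e+09 − 1/9e+09)) m/s ≈ 3.326e+05 m/s = 332.6 km/s.
vₐ = √(GM · (2/rₐ − 1/a)) = √(1.991e+20 · (2/1.5e+10 − 1/9e+09)) m/s ≈ 6.652e+04 m/s = 66.52 km/s.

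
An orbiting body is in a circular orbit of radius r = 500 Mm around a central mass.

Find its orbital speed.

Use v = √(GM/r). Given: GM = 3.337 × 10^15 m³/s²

Convert to SI: r = 500 Mm = 5e+08 m.
For a circular orbit, gravity supplies the centripetal force, so v = √(GM / r).
v = √(3.337e+15 / 5e+08) m/s ≈ 2583 m/s = 2.583 km/s.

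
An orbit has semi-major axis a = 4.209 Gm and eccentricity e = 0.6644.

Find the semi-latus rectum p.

Convert to SI: a = 4.209 Gm = 4.209e+09 m.
p = a (1 − e²).
p = 4.209e+09 · (1 − (0.6644)²) = 4.209e+09 · 0.558573 ≈ 2.351e+09 m = 2.351 Gm.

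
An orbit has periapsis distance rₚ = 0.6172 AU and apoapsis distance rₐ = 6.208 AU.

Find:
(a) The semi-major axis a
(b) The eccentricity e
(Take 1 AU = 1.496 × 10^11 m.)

Convert to SI: rₚ = 0.6172 AU = 9.23331e+10 m; rₐ = 6.208 AU = 9.28717e+11 m.
(a) a = (rₚ + rₐ) / 2 = (9.23331e+10 + 9.28717e+11) / 2 ≈ 5.105e+11 m = 3.413 AU.
(b) e = (rₐ − rₚ) / (rₐ + rₚ) = (9.28717e+11 − 9.23331e+10) / (9.28717e+11 + 9.23331e+10) ≈ 0.8191.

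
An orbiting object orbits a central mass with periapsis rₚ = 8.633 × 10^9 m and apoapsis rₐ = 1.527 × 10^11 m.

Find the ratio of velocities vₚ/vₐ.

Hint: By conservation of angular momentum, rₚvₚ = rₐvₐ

Conservation of angular momentum gives rₚvₚ = rₐvₐ, so vₚ/vₐ = rₐ/rₚ.
vₚ/vₐ = 1.527e+11 / 8.633e+09 ≈ 17.69.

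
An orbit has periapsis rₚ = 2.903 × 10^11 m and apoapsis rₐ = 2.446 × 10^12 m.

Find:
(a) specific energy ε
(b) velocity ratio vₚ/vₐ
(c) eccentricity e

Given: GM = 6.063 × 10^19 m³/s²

(a) With a = (rₚ + rₐ)/2 = 1.36815e+12 m, ε = −GM/(2a) = −6.063e+19/(2 · 1.36815e+12) J/kg ≈ -2.216e+07 J/kg
(b) Conservation of angular momentum (rₚvₚ = rₐvₐ) gives vₚ/vₐ = rₐ/rₚ = 2.446e+12/2.903e+11 ≈ 8.426
(c) e = (rₐ − rₚ)/(rₐ + rₚ) = (2.446e+12 − 2.903e+11)/(2.446e+12 + 2.903e+11) ≈ 0.7878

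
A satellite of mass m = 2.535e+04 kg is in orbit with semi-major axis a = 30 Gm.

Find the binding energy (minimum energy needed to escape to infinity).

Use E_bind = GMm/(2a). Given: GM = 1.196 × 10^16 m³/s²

Convert to SI: a = 30 Gm = 3e+10 m.
Total orbital energy is E = −GMm/(2a); binding energy is E_bind = −E = GMm/(2a).
E_bind = 1.196e+16 · 2.535e+04 / (2 · 3e+10) J ≈ 5.053e+09 J = 5.053 GJ.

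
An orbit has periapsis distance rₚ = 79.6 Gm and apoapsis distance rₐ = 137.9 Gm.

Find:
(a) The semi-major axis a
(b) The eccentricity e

Convert to SI: rₚ = 79.6 Gm = 7.96e+10 m; rₐ = 137.9 Gm = 1.379e+11 m.
(a) a = (rₚ + rₐ) / 2 = (7.96e+10 + 1.379e+11) / 2 ≈ 1.088e+11 m = 108.8 Gm.
(b) e = (rₐ − rₚ) / (rₐ + rₚ) = (1.379e+11 − 7.96e+10) / (1.379e+11 + 7.96e+10) ≈ 0.268.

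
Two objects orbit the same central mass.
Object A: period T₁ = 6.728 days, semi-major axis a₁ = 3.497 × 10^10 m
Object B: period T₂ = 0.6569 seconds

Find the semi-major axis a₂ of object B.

Convert to SI: T₁ = 6.728 days = 581299 s.
Kepler's third law: (T₁/T₂)² = (a₁/a₂)³ ⇒ a₂ = a₁ · (T₂/T₁)^(2/3).
T₂/T₁ = 0.6569 / 581299 = 1.13005e-06.
a₂ = 3.497e+10 · (1.13005e-06)^(2/3) m ≈ 3.794e+06 m = 3.794 × 10^6 m.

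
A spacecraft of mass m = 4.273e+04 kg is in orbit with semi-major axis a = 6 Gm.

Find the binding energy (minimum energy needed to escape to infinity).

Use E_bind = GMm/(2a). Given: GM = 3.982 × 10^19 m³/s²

Convert to SI: a = 6 Gm = 6e+09 m.
Total orbital energy is E = −GMm/(2a); binding energy is E_bind = −E = GMm/(2a).
E_bind = 3.982e+19 · 4.273e+04 / (2 · 6e+09) J ≈ 1.418e+14 J = 141.8 TJ.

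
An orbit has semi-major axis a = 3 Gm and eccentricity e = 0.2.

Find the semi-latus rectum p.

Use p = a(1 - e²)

Convert to SI: a = 3 Gm = 3e+09 m.
p = a (1 − e²).
p = 3e+09 · (1 − (0.2)²) = 3e+09 · 0.96 ≈ 2.88e+09 m = 2.88 Gm.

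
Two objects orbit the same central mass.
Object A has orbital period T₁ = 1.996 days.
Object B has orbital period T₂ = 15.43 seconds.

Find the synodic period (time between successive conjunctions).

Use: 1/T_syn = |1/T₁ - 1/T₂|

Convert to SI: T₁ = 1.996 days = 172454 s.
T_syn = |T₁ · T₂ / (T₁ − T₂)|.
T_syn = |172454 · 15.43 / (172454 − 15.43)| s ≈ 15.43 s = 15.43 seconds.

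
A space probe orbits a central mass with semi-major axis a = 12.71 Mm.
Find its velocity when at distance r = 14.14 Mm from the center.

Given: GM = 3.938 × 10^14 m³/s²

Convert to SI: a = 12.71 Mm = 1.271e+07 m; r = 14.14 Mm = 1.414e+07 m.
Vis-viva: v = √(GM · (2/r − 1/a)).
2/r − 1/a = 2/1.414e+07 − 1/1.271e+07 = 6.27645e-08 m⁻¹.
v = √(3.938e+14 · 6.27645e-08) m/s ≈ 4972 m/s = 4.972 km/s.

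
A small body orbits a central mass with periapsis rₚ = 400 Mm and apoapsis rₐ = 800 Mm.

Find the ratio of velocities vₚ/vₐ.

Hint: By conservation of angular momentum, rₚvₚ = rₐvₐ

Convert to SI: rₚ = 400 Mm = 4e+08 m; rₐ = 800 Mm = 8e+08 m.
Conservation of angular momentum gives rₚvₚ = rₐvₐ, so vₚ/vₐ = rₐ/rₚ.
vₚ/vₐ = 8e+08 / 4e+08 ≈ 2.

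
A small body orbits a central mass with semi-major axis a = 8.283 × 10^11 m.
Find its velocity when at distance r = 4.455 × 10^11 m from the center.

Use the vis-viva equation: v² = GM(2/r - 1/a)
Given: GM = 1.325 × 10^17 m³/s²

Vis-viva: v = √(GM · (2/r − 1/a)).
2/r − 1/a = 2/4.455e+11 − 1/8.283e+11 = 3.28205e-12 m⁻¹.
v = √(1.325e+17 · 3.28205e-12) m/s ≈ 659.4 m/s = 659.4 m/s.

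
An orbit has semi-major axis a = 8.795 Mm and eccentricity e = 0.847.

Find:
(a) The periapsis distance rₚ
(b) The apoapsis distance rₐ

Convert to SI: a = 8.795 Mm = 8.795e+06 m.
(a) rₚ = a(1 − e) = 8.795e+06 · (1 − 0.847) = 8.795e+06 · 0.153 ≈ 1.346e+06 m = 1.346 Mm.
(b) rₐ = a(1 + e) = 8.795e+06 · (1 + 0.847) = 8.795e+06 · 1.847 ≈ 1.624e+07 m = 16.24 Mm.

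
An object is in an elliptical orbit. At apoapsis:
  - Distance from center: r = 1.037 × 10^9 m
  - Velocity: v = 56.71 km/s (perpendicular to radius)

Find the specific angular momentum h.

Convert to SI: v = 56.71 km/s = 56710 m/s.
With v perpendicular to r, h = r · v.
h = 1.037e+09 · 56710 m²/s ≈ 5.881e+13 m²/s.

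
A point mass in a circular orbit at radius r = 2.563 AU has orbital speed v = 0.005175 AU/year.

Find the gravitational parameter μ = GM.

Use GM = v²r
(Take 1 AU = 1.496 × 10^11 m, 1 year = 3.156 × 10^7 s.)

Convert to SI: r = 2.563 AU = 3.83425e+11 m; v = 0.005175 AU/year = 24.5304 m/s.
For a circular orbit v² = GM/r, so GM = v² · r.
GM = (24.5304)² · 3.83425e+11 m³/s² ≈ 2.307e+14 m³/s² = 2.307 × 10^14 m³/s².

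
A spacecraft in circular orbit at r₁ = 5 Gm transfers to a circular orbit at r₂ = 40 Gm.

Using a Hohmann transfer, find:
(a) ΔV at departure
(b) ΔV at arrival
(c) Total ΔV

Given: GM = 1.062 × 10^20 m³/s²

Convert to SI: r₁ = 5 Gm = 5e+09 m; r₂ = 40 Gm = 4e+10 m.
Transfer semi-major axis: a_t = (r₁ + r₂)/2 = (5e+09 + 4e+10)/2 = 2.25e+10 m.
Circular speeds: v₁ = √(GM/r₁) = 145739 m/s, v₂ = √(GM/r₂) = 51526.7 m/s.
Transfer speeds (vis-viva v² = GM(2/r − 1/a_t)): v₁ᵗ = 194319 m/s, v₂ᵗ = 24289.9 m/s.
(a) ΔV₁ = |v₁ᵗ − v₁| ≈ 4.858e+04 m/s = 48.58 km/s.
(b) ΔV₂ = |v₂ − v₂ᵗ| ≈ 2.724e+04 m/s = 27.24 km/s.
(c) ΔV_total = ΔV₁ + ΔV₂ ≈ 7.582e+04 m/s = 75.82 km/s.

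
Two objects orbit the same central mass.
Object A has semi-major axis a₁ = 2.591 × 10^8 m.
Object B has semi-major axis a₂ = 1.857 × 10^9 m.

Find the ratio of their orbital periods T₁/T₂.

From Kepler's third law, (T₁/T₂)² = (a₁/a₂)³, so T₁/T₂ = (a₁/a₂)^(3/2).
a₁/a₂ = 2.591e+08 / 1.857e+09 = 0.139526.
T₁/T₂ = (0.139526)^(3/2) ≈ 0.05212.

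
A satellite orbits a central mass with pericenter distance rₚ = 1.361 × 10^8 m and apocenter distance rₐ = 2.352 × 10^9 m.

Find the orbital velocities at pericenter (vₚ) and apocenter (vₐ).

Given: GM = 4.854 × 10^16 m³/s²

Use the vis-viva equation v² = GM(2/r − 1/a) with a = (rₚ + rₐ)/2 = (1.361e+08 + 2.352e+09)/2 = 1.24405e+09 m.
vₚ = √(GM · (2/rₚ − 1/a)) = √(4.854e+16 · (2/1.361e+08 − 1/1.24405e+09)) m/s ≈ 2.597e+04 m/s = 25.97 km/s.
vₐ = √(GM · (2/rₐ − 1/a)) = √(4.854e+16 · (2/2.352e+09 − 1/1.24405e+09)) m/s ≈ 1503 m/s = 1.503 km/s.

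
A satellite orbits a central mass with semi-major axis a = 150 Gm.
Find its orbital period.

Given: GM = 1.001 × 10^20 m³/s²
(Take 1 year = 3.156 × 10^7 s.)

Convert to SI: a = 150 Gm = 1.5e+11 m.
Kepler's third law: T = 2π √(a³ / GM).
Substituting a = 1.5e+11 m and GM = 1.001e+20 m³/s²:
T = 2π √((1.5e+11)³ / 1.001e+20) s
T ≈ 3.648e+07 s = 1.156 years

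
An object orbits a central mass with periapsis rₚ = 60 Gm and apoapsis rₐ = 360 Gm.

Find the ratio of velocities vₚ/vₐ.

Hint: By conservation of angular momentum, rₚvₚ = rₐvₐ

Convert to SI: rₚ = 60 Gm = 6e+10 m; rₐ = 360 Gm = 3.6e+11 m.
Conservation of angular momentum gives rₚvₚ = rₐvₐ, so vₚ/vₐ = rₐ/rₚ.
vₚ/vₐ = 3.6e+11 / 6e+10 ≈ 6.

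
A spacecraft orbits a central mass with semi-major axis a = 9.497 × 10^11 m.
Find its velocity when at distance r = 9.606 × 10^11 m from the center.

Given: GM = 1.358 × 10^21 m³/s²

Vis-viva: v = √(GM · (2/r − 1/a)).
2/r − 1/a = 2/9.606e+11 − 1/9.497e+11 = 1.02907e-12 m⁻¹.
v = √(1.358e+21 · 1.02907e-12) m/s ≈ 3.738e+04 m/s = 37.38 km/s.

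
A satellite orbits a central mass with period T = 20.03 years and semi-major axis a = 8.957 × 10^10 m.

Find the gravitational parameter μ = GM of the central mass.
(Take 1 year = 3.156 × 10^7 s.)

Convert to SI: T = 20.03 years = 6.32147e+08 s.
GM = 4π² · a³ / T².
GM = 4π² · (8.957e+10)³ / (6.32147e+08)² m³/s² ≈ 7.099e+16 m³/s² = 7.099 × 10^16 m³/s².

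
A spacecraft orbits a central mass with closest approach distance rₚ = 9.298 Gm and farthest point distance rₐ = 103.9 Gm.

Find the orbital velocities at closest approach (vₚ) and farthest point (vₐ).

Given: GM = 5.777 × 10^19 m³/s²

Convert to SI: rₚ = 9.298 Gm = 9.298e+09 m; rₐ = 103.9 Gm = 1.039e+11 m.
Use the vis-viva equation v² = GM(2/r − 1/a) with a = (rₚ + rₐ)/2 = (9.298e+09 + 1.039e+11)/2 = 5.6599e+10 m.
vₚ = √(GM · (2/rₚ − 1/a)) = √(5.777e+19 · (2/9.298e+09 − 1/5.6599e+10)) m/s ≈ 1.068e+05 m/s = 106.8 km/s.
vₐ = √(GM · (2/rₐ − 1/a)) = √(5.777e+19 · (2/1.039e+11 − 1/5.6599e+10)) m/s ≈ 9557 m/s = 9.557 km/s.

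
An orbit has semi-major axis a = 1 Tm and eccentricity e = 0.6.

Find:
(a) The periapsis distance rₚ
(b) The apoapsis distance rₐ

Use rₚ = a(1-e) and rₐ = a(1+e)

Convert to SI: a = 1 Tm = 1e+12 m.
(a) rₚ = a(1 − e) = 1e+12 · (1 − 0.6) = 1e+12 · 0.4 ≈ 4e+11 m = 400 Gm.
(b) rₐ = a(1 + e) = 1e+12 · (1 + 0.6) = 1e+12 · 1.6 ≈ 1.6e+12 m = 1.6 Tm.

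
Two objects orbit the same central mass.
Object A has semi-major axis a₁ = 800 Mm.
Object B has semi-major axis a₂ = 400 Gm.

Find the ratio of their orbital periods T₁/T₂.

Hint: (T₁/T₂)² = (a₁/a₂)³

Convert to SI: a₁ = 800 Mm = 8e+08 m; a₂ = 400 Gm = 4e+11 m.
From Kepler's third law, (T₁/T₂)² = (a₁/a₂)³, so T₁/T₂ = (a₁/a₂)^(3/2).
a₁/a₂ = 8e+08 / 4e+11 = 0.002.
T₁/T₂ = (0.002)^(3/2) ≈ 8.944e-05.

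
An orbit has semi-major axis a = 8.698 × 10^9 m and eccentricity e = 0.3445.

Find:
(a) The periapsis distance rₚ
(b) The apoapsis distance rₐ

(a) rₚ = a(1 − e) = 8.698e+09 · (1 − 0.3445) = 8.698e+09 · 0.6555 ≈ 5.702e+09 m = 5.702 × 10^9 m.
(b) rₐ = a(1 + e) = 8.698e+09 · (1 + 0.3445) = 8.698e+09 · 1.3445 ≈ 1.169e+10 m = 1.169 × 10^10 m.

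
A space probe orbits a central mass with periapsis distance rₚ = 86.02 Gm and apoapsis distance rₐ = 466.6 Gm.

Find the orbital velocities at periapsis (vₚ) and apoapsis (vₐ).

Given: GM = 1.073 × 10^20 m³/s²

Convert to SI: rₚ = 86.02 Gm = 8.602e+10 m; rₐ = 466.6 Gm = 4.666e+11 m.
Use the vis-viva equation v² = GM(2/r − 1/a) with a = (rₚ + rₐ)/2 = (8.602e+10 + 4.666e+11)/2 = 2.7631e+11 m.
vₚ = √(GM · (2/rₚ − 1/a)) = √(1.073e+20 · (2/8.602e+10 − 1/2.7631e+11)) m/s ≈ 4.59e+04 m/s = 45.9 km/s.
vₐ = √(GM · (2/rₐ − 1/a)) = √(1.073e+20 · (2/4.666e+11 − 1/2.7631e+11)) m/s ≈ 8461 m/s = 8.461 km/s.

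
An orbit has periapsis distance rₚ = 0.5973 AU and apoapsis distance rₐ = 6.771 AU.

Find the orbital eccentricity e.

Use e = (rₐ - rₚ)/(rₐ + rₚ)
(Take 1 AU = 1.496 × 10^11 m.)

Convert to SI: rₚ = 0.5973 AU = 8.93561e+10 m; rₐ = 6.771 AU = 1.01294e+12 m.
e = (rₐ − rₚ) / (rₐ + rₚ).
e = (1.01294e+12 − 8.93561e+10) / (1.01294e+12 + 8.93561e+10) = 9.23586e+11 / 1.1023e+12 ≈ 0.8379.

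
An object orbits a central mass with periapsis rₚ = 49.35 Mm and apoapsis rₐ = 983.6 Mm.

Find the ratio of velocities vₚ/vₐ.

Convert to SI: rₚ = 49.35 Mm = 4.935e+07 m; rₐ = 983.6 Mm = 9.836e+08 m.
Conservation of angular momentum gives rₚvₚ = rₐvₐ, so vₚ/vₐ = rₐ/rₚ.
vₚ/vₐ = 9.836e+08 / 4.935e+07 ≈ 19.93.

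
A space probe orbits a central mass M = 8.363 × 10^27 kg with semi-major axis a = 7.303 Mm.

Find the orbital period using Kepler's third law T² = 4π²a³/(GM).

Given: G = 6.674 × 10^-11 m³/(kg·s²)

Convert to SI: a = 7.303 Mm = 7.303e+06 m.
GM = G · M = 6.674e-11 · 8.363e+27 = 5.58147e+17 m³/s².
Kepler's third law: T = 2π √(a³ / GM).
Substituting a = 7.303e+06 m and GM = 5.58147e+17 m³/s²:
T = 2π √((7.303e+06)³ / 5.58147e+17) s
T ≈ 166 s = 2.766 minutes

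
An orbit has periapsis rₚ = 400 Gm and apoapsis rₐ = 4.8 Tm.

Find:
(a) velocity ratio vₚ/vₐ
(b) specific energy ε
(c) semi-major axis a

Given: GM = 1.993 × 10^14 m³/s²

Convert to SI: rₚ = 400 Gm = 4e+11 m; rₐ = 4.8 Tm = 4.8e+12 m.
(a) Conservation of angular momentum (rₚvₚ = rₐvₐ) gives vₚ/vₐ = rₐ/rₚ = 4.8e+12/4e+11 ≈ 12
(b) With a = (rₚ + rₐ)/2 = 2.6e+12 m, ε = −GM/(2a) = −1.993e+14/(2 · 2.6e+12) J/kg ≈ -38.33 J/kg
(c) a = (rₚ + rₐ)/2 = (4e+11 + 4.8e+12)/2 ≈ 2.6e+12 m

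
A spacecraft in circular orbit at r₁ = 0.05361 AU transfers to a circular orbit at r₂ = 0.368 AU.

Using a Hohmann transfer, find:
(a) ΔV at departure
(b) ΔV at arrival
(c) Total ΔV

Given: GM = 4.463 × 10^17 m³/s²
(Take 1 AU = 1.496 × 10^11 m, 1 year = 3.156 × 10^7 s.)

Convert to SI: r₁ = 0.05361 AU = 8.02006e+09 m; r₂ = 0.368 AU = 5.50528e+10 m.
Transfer semi-major axis: a_t = (r₁ + r₂)/2 = (8.02006e+09 + 5.50528e+10)/2 = 3.15364e+10 m.
Circular speeds: v₁ = √(GM/r₁) = 7459.76 m/s, v₂ = √(GM/r₂) = 2847.24 m/s.
Transfer speeds (vis-viva v² = GM(2/r − 1/a_t)): v₁ᵗ = 9856.17 m/s, v₂ᵗ = 1435.84 m/s.
(a) ΔV₁ = |v₁ᵗ − v₁| ≈ 2396 m/s = 0.5056 AU/year.
(b) ΔV₂ = |v₂ − v₂ᵗ| ≈ 1411 m/s = 0.2978 AU/year.
(c) ΔV_total = ΔV₁ + ΔV₂ ≈ 3808 m/s = 0.8033 AU/year.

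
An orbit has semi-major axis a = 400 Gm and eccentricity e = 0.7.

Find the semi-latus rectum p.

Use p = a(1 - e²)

Convert to SI: a = 400 Gm = 4e+11 m.
p = a (1 − e²).
p = 4e+11 · (1 − (0.7)²) = 4e+11 · 0.51 ≈ 2.04e+11 m = 204 Gm.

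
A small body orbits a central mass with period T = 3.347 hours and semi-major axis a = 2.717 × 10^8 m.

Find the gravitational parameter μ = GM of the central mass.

Convert to SI: T = 3.347 hours = 12049.2 s.
GM = 4π² · a³ / T².
GM = 4π² · (2.717e+08)³ / (12049.2)² m³/s² ≈ 5.454e+18 m³/s² = 5.454 × 10^18 m³/s².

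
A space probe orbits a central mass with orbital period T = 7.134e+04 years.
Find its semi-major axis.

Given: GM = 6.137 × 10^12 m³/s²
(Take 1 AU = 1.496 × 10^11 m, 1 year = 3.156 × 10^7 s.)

Convert to SI: T = 7.134e+04 years = 2.25149e+12 s.
Invert Kepler's third law: a = (GM · T² / (4π²))^(1/3).
Substituting T = 2.25149e+12 s and GM = 6.137e+12 m³/s²:
a = (6.137e+12 · (2.25149e+12)² / (4π²))^(1/3) m
a ≈ 9.237e+11 m = 6.174 AU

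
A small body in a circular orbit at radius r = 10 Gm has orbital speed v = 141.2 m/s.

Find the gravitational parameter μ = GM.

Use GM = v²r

Convert to SI: r = 10 Gm = 1e+10 m.
For a circular orbit v² = GM/r, so GM = v² · r.
GM = (141.2)² · 1e+10 m³/s² ≈ 1.994e+14 m³/s² = 1.994 × 10^14 m³/s².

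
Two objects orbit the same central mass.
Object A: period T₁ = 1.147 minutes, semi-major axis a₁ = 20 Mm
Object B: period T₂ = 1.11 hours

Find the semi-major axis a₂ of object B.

Convert to SI: T₁ = 1.147 minutes = 68.82 s; a₁ = 20 Mm = 2e+07 m; T₂ = 1.11 hours = 3996 s.
Kepler's third law: (T₁/T₂)² = (a₁/a₂)³ ⇒ a₂ = a₁ · (T₂/T₁)^(2/3).
T₂/T₁ = 3996 / 68.82 = 58.0645.
a₂ = 2e+07 · (58.0645)^(2/3) m ≈ 2.999e+08 m = 299.9 Mm.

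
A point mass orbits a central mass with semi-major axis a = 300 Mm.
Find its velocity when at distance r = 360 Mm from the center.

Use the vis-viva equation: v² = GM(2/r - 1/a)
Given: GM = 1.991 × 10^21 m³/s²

Convert to SI: a = 300 Mm = 3e+08 m; r = 360 Mm = 3.6e+08 m.
Vis-viva: v = √(GM · (2/r − 1/a)).
2/r − 1/a = 2/3.6e+08 − 1/3e+08 = 2.22222e-09 m⁻¹.
v = √(1.991e+21 · 2.22222e-09) m/s ≈ 2.103e+06 m/s = 2103 km/s.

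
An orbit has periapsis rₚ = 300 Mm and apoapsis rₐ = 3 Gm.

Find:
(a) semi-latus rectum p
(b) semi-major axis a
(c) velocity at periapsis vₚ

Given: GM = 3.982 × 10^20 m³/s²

Convert to SI: rₚ = 300 Mm = 3e+08 m; rₐ = 3 Gm = 3e+09 m.
(a) From a = (rₚ + rₐ)/2 = 1.65e+09 m and e = (rₐ − rₚ)/(rₐ + rₚ) = 0.818182, p = a(1 − e²) = 1.65e+09 · (1 − (0.818182)²) ≈ 5.455e+08 m
(b) a = (rₚ + rₐ)/2 = (3e+08 + 3e+09)/2 ≈ 1.65e+09 m
(c) With a = (rₚ + rₐ)/2 = 1.65e+09 m, vₚ = √(GM (2/rₚ − 1/a)) = √(3.982e+20 · (2/3e+08 − 1/1.65e+09)) m/s ≈ 1.553e+06 m/s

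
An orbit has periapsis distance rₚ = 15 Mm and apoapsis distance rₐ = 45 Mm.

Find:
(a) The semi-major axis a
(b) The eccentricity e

Convert to SI: rₚ = 15 Mm = 1.5e+07 m; rₐ = 45 Mm = 4.5e+07 m.
(a) a = (rₚ + rₐ) / 2 = (1.5e+07 + 4.5e+07) / 2 ≈ 3e+07 m = 30 Mm.
(b) e = (rₐ − rₚ) / (rₐ + rₚ) = (4.5e+07 − 1.5e+07) / (4.5e+07 + 1.5e+07) ≈ 0.5.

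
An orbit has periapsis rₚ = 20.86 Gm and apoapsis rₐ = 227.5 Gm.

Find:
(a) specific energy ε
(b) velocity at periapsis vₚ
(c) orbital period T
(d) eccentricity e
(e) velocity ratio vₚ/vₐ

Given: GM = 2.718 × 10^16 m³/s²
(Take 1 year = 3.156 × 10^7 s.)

Convert to SI: rₚ = 20.86 Gm = 2.086e+10 m; rₐ = 227.5 Gm = 2.275e+11 m.
(a) With a = (rₚ + rₐ)/2 = 1.2418e+11 m, ε = −GM/(2a) = −2.718e+16/(2 · 1.2418e+11) J/kg ≈ -1.094e+05 J/kg
(b) With a = (rₚ + rₐ)/2 = 1.2418e+11 m, vₚ = √(GM (2/rₚ − 1/a)) = √(2.718e+16 · (2/2.086e+10 − 1/1.2418e+11)) m/s ≈ 1545 m/s
(c) With a = (rₚ + rₐ)/2 = 1.2418e+11 m, T = 2π √(a³/GM) = 2π √((1.2418e+11)³/2.718e+16) s ≈ 1.668e+09 s
(d) e = (rₐ − rₚ)/(rₐ + rₚ) = (2.275e+11 − 2.086e+10)/(2.275e+11 + 2.086e+10) ≈ 0.832
(e) Conservation of angular momentum (rₚvₚ = rₐvₐ) gives vₚ/vₐ = rₐ/rₚ = 2.275e+11/2.086e+10 ≈ 10.91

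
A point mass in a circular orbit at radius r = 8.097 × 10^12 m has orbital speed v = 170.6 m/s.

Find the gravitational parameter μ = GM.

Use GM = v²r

For a circular orbit v² = GM/r, so GM = v² · r.
GM = (170.6)² · 8.097e+12 m³/s² ≈ 2.357e+17 m³/s² = 2.357 × 10^17 m³/s².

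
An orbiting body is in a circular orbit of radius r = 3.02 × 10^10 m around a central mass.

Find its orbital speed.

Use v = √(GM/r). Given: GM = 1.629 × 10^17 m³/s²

For a circular orbit, gravity supplies the centripetal force, so v = √(GM / r).
v = √(1.629e+17 / 3.02e+10) m/s ≈ 2323 m/s = 2.323 km/s.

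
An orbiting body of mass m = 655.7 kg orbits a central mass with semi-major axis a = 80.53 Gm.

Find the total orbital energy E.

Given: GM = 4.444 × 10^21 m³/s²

Convert to SI: a = 80.53 Gm = 8.053e+10 m.
E = −GMm / (2a).
E = −4.444e+21 · 655.7 / (2 · 8.053e+10) J ≈ -1.809e+13 J = -18.09 TJ.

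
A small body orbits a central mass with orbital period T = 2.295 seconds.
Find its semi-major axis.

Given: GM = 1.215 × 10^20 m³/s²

Invert Kepler's third law: a = (GM · T² / (4π²))^(1/3).
Substituting T = 2.295 s and GM = 1.215e+20 m³/s²:
a = (1.215e+20 · (2.295)² / (4π²))^(1/3) m
a ≈ 2.531e+06 m = 2.531 × 10^6 m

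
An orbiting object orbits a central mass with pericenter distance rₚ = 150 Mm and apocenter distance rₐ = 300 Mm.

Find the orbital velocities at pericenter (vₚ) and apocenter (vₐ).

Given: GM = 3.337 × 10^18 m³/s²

Convert to SI: rₚ = 150 Mm = 1.5e+08 m; rₐ = 300 Mm = 3e+08 m.
Use the vis-viva equation v² = GM(2/r − 1/a) with a = (rₚ + rₐ)/2 = (1.5e+08 + 3e+08)/2 = 2.25e+08 m.
vₚ = √(GM · (2/rₚ − 1/a)) = √(3.337e+18 · (2/1.5e+08 − 1/2.25e+08)) m/s ≈ 1.722e+05 m/s = 172.2 km/s.
vₐ = √(GM · (2/rₐ − 1/a)) = √(3.337e+18 · (2/3e+08 − 1/2.25e+08)) m/s ≈ 8.611e+04 m/s = 86.11 km/s.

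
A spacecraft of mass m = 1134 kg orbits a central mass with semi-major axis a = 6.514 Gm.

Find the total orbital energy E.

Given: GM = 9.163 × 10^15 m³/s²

Convert to SI: a = 6.514 Gm = 6.514e+09 m.
E = −GMm / (2a).
E = −9.163e+15 · 1134 / (2 · 6.514e+09) J ≈ -7.976e+08 J = -797.6 MJ.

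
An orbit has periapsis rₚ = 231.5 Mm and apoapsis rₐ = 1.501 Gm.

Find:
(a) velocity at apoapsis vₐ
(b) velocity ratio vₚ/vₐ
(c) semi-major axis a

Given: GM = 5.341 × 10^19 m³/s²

Convert to SI: rₚ = 231.5 Mm = 2.315e+08 m; rₐ = 1.501 Gm = 1.501e+09 m.
(a) With a = (rₚ + rₐ)/2 = 8.6625e+08 m, vₐ = √(GM (2/rₐ − 1/a)) = √(5.341e+19 · (2/1.501e+09 − 1/8.6625e+08)) m/s ≈ 9.752e+04 m/s
(b) Conservation of angular momentum (rₚvₚ = rₐvₐ) gives vₚ/vₐ = rₐ/rₚ = 1.501e+09/2.315e+08 ≈ 6.484
(c) a = (rₚ + rₐ)/2 = (2.315e+08 + 1.501e+09)/2 ≈ 8.662e+08 m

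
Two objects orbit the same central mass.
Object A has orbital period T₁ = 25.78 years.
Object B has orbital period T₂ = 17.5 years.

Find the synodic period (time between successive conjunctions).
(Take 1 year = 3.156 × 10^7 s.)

Convert to SI: T₁ = 25.78 years = 8.13617e+08 s; T₂ = 17.5 years = 5.523e+08 s.
T_syn = |T₁ · T₂ / (T₁ − T₂)|.
T_syn = |8.13617e+08 · 5.523e+08 / (8.13617e+08 − 5.523e+08)| s ≈ 1.72e+09 s = 54.49 years.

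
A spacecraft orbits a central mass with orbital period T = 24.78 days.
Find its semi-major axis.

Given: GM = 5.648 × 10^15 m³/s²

Convert to SI: T = 24.78 days = 2.14099e+06 s.
Invert Kepler's third law: a = (GM · T² / (4π²))^(1/3).
Substituting T = 2.14099e+06 s and GM = 5.648e+15 m³/s²:
a = (5.648e+15 · (2.14099e+06)² / (4π²))^(1/3) m
a ≈ 8.688e+08 m = 868.8 Mm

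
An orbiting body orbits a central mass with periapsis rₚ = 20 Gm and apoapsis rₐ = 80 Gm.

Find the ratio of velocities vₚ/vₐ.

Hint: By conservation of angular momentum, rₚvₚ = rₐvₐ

Convert to SI: rₚ = 20 Gm = 2e+10 m; rₐ = 80 Gm = 8e+10 m.
Conservation of angular momentum gives rₚvₚ = rₐvₐ, so vₚ/vₐ = rₐ/rₚ.
vₚ/vₐ = 8e+10 / 2e+10 ≈ 4.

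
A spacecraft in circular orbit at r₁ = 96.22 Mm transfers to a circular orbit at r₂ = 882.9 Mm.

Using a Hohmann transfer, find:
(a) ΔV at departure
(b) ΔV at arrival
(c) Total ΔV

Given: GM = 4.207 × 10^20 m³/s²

Convert to SI: r₁ = 96.22 Mm = 9.622e+07 m; r₂ = 882.9 Mm = 8.829e+08 m.
Transfer semi-major axis: a_t = (r₁ + r₂)/2 = (9.622e+07 + 8.829e+08)/2 = 4.8956e+08 m.
Circular speeds: v₁ = √(GM/r₁) = 2.091e+06 m/s, v₂ = √(GM/r₂) = 690288 m/s.
Transfer speeds (vis-viva v² = GM(2/r − 1/a_t)): v₁ᵗ = 2.80806e+06 m/s, v₂ᵗ = 306027 m/s.
(a) ΔV₁ = |v₁ᵗ − v₁| ≈ 7.171e+05 m/s = 717.1 km/s.
(b) ΔV₂ = |v₂ − v₂ᵗ| ≈ 3.843e+05 m/s = 384.3 km/s.
(c) ΔV_total = ΔV₁ + ΔV₂ ≈ 1.101e+06 m/s = 1101 km/s.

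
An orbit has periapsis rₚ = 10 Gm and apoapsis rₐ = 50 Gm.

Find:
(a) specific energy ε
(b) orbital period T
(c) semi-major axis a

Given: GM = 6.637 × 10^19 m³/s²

Convert to SI: rₚ = 10 Gm = 1e+10 m; rₐ = 50 Gm = 5e+10 m.
(a) With a = (rₚ + rₐ)/2 = 3e+10 m, ε = −GM/(2a) = −6.637e+19/(2 · 3e+10) J/kg ≈ -1.106e+09 J/kg
(b) With a = (rₚ + rₐ)/2 = 3e+10 m, T = 2π √(a³/GM) = 2π √((3e+10)³/6.637e+19) s ≈ 4.008e+06 s
(c) a = (rₚ + rₐ)/2 = (1e+10 + 5e+10)/2 ≈ 3e+10 m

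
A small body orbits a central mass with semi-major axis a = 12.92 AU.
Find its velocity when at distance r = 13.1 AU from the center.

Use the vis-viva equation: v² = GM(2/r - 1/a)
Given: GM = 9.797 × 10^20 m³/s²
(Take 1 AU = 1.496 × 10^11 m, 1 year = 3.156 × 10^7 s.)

Convert to SI: a = 12.92 AU = 1.93283e+12 m; r = 13.1 AU = 1.95976e+12 m.
Vis-viva: v = √(GM · (2/r − 1/a)).
2/r − 1/a = 2/1.95976e+12 − 1/1.93283e+12 = 5.03158e-13 m⁻¹.
v = √(9.797e+20 · 5.03158e-13) m/s ≈ 2.22e+04 m/s = 4.684 AU/year.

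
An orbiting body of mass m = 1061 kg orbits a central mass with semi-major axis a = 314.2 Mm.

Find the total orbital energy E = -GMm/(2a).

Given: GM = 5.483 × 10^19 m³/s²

Convert to SI: a = 314.2 Mm = 3.142e+08 m.
E = −GMm / (2a).
E = −5.483e+19 · 1061 / (2 · 3.142e+08) J ≈ -9.258e+13 J = -92.58 TJ.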